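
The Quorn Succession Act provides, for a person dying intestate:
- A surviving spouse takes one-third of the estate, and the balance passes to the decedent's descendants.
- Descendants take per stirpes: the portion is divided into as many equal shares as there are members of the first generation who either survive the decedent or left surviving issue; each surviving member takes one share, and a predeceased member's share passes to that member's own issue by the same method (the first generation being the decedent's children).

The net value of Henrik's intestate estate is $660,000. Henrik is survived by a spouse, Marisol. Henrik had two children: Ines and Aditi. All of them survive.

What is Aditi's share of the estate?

Marisol takes one-third of $660,000 = $220,000. The remaining $440,000 passes to the descendants.
The descendants' portion ($440,000) is divided into 2 shares of $220,000: Ines and Aditi each take $220,000.

Aditi receives $220,000.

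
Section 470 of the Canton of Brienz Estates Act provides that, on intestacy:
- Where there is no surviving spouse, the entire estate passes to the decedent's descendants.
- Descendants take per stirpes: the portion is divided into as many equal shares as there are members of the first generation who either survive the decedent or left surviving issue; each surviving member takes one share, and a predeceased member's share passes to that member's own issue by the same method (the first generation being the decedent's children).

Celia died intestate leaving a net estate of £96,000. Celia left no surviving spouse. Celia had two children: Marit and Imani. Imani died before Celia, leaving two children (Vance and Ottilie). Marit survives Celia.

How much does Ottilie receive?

Ottilie receives £24,000.

The entire £96,000 passes to the descendants.
That amount (£96,000) is divided into 2 shares of £48,000: Marit takes £48,000; Imani's £48,000 share passes to Imani's issue.
Imani's share (£48,000) is divided into 2 shares of £24,000: Vance and Ottilie each take £24,000.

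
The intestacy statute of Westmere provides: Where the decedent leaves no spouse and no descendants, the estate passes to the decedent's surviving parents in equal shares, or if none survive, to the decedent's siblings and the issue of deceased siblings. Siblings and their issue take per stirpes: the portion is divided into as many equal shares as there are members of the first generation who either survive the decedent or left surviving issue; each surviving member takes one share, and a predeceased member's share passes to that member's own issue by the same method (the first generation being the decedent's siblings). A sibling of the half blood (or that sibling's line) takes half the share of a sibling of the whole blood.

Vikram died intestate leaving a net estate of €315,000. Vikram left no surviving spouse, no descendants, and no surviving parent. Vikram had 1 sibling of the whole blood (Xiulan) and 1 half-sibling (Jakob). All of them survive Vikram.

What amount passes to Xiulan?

The entire €315,000 passes to the siblings and their issue.
Counting each half-blood sibling's line as half a unit, there are 3/2 units in €315,000, so one unit is €210,000. Whole-blood lines (Xiulan) take €210,000 each; half-blood lines (Jakob) take €105,000 each.

Xiulan receives €210,000.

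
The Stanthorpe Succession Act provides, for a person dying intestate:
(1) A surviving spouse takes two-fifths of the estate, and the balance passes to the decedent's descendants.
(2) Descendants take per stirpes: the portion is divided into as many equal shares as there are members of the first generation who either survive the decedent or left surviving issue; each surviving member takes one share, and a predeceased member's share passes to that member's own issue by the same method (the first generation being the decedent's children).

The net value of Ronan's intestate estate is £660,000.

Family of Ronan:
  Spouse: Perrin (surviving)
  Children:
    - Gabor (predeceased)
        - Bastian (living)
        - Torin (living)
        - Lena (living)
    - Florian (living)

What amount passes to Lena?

Perrin takes two-fifths of £660,000 = £264,000. The remaining £396,000 passes to the descendants.
The descendants' portion (£396,000) is divided into 2 shares of £198,000: Florian takes £198,000; Gabor's £198,000 share passes to Gabor's issue.
Gabor's share (£198,000) is divided into 3 shares of £66,000: Bastian, Torin, and Lena each take £66,000.

Lena receives £66,000.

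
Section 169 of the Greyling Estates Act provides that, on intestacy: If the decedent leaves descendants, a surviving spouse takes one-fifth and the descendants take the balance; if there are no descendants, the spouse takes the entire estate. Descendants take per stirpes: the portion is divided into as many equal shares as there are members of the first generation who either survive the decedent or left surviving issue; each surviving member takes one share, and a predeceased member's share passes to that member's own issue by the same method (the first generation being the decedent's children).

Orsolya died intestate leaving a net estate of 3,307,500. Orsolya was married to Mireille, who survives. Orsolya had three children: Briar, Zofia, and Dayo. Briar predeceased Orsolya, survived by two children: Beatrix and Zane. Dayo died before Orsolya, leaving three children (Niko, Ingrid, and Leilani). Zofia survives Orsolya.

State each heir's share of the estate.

Mireille: 661,500; Beatrix: 441,000; Zane: 441,000; Zofia: 882,000; Niko: 294,000; Ingrid: 294,000; Leilani: 294,000

Mireille takes one-fifth of 3,307,500 = 661,500. The remaining 2,646,000 passes to the descendants.
The descendants' portion (2,646,000) is divided into 3 shares of 882,000: Zofia takes 882,000; Briar's 882,000 share passes to Briar's issue; Dayo's 882,000 share passes to Dayo's issue.
Briar's share (882,000) is divided into 2 shares of 441,000: Beatrix and Zane each take 441,000.
Dayo's share (882,000) is divided into 3 shares of 294,000: Niko, Ingrid, and Leilani each take 294,000.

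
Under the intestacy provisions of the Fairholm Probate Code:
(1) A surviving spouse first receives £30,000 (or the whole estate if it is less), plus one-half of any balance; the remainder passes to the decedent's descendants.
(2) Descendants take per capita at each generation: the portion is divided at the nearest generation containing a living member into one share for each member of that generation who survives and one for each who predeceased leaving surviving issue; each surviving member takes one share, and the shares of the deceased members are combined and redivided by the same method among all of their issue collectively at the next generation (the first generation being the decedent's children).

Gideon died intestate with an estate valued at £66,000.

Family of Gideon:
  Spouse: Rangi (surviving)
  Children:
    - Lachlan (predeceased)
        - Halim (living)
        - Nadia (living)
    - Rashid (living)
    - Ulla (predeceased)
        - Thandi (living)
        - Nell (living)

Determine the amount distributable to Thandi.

Thandi receives £3,000.

Rangi first takes £30,000, leaving a balance of £36,000. Rangi then takes one-half of the balance (£18,000), for a total of £48,000. The remaining £18,000 passes to the descendants.
The descendants' portion (£18,000) is divided at the children's generation into 3 shares of £6,000. Rashid takes £6,000. The 2 shares of the deceased (Lachlan and Ulla) are combined into a pool of £12,000.
That pool (£12,000) is divided at the grandchildren's generation equally among Halim, Nadia, Thandi, and Nell: £3,000 each.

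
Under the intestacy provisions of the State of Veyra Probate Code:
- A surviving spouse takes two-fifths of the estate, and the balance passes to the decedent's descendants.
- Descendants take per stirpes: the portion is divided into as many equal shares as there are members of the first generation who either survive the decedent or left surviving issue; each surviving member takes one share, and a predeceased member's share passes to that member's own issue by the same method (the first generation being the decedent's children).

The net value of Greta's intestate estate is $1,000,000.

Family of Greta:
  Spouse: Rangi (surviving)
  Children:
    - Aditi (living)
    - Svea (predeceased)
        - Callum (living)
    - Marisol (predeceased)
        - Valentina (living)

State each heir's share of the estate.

Rangi: $400,000; Aditi: $200,000; Callum: $200,000; Valentina: $200,000

Rangi takes two-fifths of $1,000,000 = $400,000. The remaining $600,000 passes to the descendants.
The descendants' portion ($600,000) is divided into 3 shares of $200,000: Aditi takes $200,000; Svea's $200,000 share passes to Svea's issue; Marisol's $200,000 share passes to Marisol's issue.
Svea's share ($200,000) passes entirely to Callum.
Marisol's share ($200,000) passes entirely to Valentina.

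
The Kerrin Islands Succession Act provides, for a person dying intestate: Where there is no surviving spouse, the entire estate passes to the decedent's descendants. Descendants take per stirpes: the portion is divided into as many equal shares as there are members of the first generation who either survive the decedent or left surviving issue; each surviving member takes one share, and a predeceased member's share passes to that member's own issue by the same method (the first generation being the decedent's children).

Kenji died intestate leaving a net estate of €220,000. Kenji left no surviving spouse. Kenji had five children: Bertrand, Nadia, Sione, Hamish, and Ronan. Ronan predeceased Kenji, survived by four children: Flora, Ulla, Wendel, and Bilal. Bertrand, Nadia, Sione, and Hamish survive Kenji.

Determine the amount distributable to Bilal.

Bilal receives €11,000.

The entire €220,000 passes to the descendants.
That amount (€220,000) is divided into 5 shares of €44,000: Bertrand, Nadia, Sione, and Hamish each take €44,000; Ronan's €44,000 share passes to Ronan's issue.
Ronan's share (€44,000) is divided into 4 shares of €11,000: Flora, Ulla, Wendel, and Bilal each take €11,000.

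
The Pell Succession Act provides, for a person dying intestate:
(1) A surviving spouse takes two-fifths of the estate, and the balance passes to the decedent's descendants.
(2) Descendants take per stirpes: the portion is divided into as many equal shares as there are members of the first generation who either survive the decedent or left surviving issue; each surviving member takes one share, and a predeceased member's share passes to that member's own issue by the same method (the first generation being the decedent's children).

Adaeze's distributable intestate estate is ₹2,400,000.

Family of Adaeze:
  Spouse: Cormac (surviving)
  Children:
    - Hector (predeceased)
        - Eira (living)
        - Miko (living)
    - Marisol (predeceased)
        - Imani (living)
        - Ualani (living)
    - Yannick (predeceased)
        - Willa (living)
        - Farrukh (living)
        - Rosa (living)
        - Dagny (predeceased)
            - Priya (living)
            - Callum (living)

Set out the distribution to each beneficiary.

Cormac takes two-fifths of ₹2,400,000 = ₹960,000. The remaining ₹1,440,000 passes to the descendants.
The descendants' portion (₹1,440,000) is divided into 3 shares of ₹480,000: Hector's ₹480,000 share passes to Hector's issue; Marisol's ₹480,000 share passes to Marisol's issue; Yannick's ₹480,000 share passes to Yannick's issue.
Hector's share (₹480,000) is divided into 2 shares of ₹240,000: Eira and Miko each take ₹240,000.
Marisol's share (₹480,000) is divided into 2 shares of ₹240,000: Imani and Ualani each take ₹240,000.
Yannick's share (₹480,000) is divided into 4 shares of ₹120,000: Willa, Farrukh, and Rosa each take ₹120,000; Dagny's ₹120,000 share passes to Dagny's issue.
Dagny's share (₹120,000) is divided into 2 shares of ₹60,000: Priya and Callum each take ₹60,000.

Cormac: ₹960,000; Eira: ₹240,000; Miko: ₹240,000; Imani: ₹240,000; Ualani: ₹240,000; Willa: ₹120,000; Farrukh: ₹120,000; Rosa: ₹120,000; Priya: ₹60,000; Callum: ₹60,000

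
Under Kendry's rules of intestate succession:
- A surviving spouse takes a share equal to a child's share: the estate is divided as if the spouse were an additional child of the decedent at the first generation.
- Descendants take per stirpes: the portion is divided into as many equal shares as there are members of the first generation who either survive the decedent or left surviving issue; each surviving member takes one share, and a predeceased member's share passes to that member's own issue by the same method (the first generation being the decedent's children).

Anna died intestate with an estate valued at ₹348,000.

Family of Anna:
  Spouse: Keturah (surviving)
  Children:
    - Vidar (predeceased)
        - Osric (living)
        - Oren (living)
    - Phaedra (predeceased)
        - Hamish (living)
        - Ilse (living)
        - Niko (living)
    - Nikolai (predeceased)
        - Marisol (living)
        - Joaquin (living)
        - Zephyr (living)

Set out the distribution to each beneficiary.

The spouse counts as an additional share at the children's level, so there are 4 primary shares of ₹87,000. Keturah takes one such share (₹87,000).
The children's combined portion (₹261,000) is divided into 3 shares of ₹87,000: Vidar's ₹87,000 share passes to Vidar's issue; Phaedra's ₹87,000 share passes to Phaedra's issue; Nikolai's ₹87,000 share passes to Nikolai's issue.
Vidar's share (₹87,000) is divided into 2 shares of ₹43,500: Osric and Oren each take ₹43,500.
Phaedra's share (₹87,000) is divided into 3 shares of ₹29,000: Hamish, Ilse, and Niko each take ₹29,000.
Nikolai's share (₹87,000) is divided into 3 shares of ₹29,000: Marisol, Joaquin, and Zephyr each take ₹29,000.

Keturah: ₹87,000; Osric: ₹43,500; Oren: ₹43,500; Hamish: ₹29,000; Ilse: ₹29,000; Niko: ₹29,000; Marisol: ₹29,000; Joaquin: ₹29,000; Zephyr: ₹29,000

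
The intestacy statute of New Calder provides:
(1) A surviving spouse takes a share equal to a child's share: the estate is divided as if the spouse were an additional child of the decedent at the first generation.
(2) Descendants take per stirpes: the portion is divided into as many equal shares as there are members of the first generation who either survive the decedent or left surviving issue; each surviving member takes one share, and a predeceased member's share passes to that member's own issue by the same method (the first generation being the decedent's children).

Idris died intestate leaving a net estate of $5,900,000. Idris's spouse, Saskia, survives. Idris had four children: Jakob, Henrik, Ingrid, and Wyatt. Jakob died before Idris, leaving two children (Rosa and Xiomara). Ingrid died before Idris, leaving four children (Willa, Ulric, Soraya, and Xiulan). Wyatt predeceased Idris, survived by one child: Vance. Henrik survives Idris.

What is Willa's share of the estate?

Willa receives $295,000.

The spouse counts as an additional share at the children's level, so there are 5 primary shares of $1,180,000. Saskia takes one such share ($1,180,000).
The children's combined portion ($4,720,000) is divided into 4 shares of $1,180,000: Henrik takes $1,180,000; Jakob's $1,180,000 share passes to Jakob's issue; Ingrid's $1,180,000 share passes to Ingrid's issue; Wyatt's $1,180,000 share passes to Wyatt's issue.
Jakob's share ($1,180,000) is divided into 2 shares of $590,000: Rosa and Xiomara each take $590,000.
Ingrid's share ($1,180,000) is divided into 4 shares of $295,000: Willa, Ulric, Soraya, and Xiulan each take $295,000.
Wyatt's share ($1,180,000) passes entirely to Vance.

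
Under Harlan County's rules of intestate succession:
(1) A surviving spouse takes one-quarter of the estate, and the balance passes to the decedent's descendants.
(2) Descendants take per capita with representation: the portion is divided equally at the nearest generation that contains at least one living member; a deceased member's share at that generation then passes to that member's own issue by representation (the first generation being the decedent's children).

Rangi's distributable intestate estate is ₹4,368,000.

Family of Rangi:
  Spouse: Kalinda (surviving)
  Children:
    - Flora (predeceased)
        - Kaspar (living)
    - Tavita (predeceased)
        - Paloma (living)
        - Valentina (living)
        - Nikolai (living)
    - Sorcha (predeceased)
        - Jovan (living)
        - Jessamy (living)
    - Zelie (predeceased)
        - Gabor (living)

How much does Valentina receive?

Kalinda takes one-quarter of ₹4,368,000 = ₹1,092,000. The remaining ₹3,276,000 passes to the descendants.
No child survives, so the initial division is made at the grandchildren's generation.
The descendants' portion (₹3,276,000) is divided into 7 shares of ₹468,000: Kaspar, Paloma, Valentina, Nikolai, Jovan, Jessamy, and Gabor each take ₹468,000.

Valentina receives ₹468,000.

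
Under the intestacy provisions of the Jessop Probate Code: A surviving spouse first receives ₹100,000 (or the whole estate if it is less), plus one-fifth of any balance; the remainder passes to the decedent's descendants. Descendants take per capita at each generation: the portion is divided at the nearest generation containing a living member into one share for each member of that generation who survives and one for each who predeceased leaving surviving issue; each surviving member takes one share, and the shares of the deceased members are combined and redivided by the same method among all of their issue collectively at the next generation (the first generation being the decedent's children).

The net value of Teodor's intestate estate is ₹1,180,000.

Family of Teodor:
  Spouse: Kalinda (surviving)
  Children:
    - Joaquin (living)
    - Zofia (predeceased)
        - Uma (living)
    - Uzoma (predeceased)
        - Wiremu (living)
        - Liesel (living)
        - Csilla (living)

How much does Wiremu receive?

Kalinda first takes ₹100,000, leaving a balance of ₹1,080,000. Kalinda then takes one-fifth of the balance (₹216,000), for a total of ₹316,000. The remaining ₹864,000 passes to the descendants.
The descendants' portion (₹864,000) is divided at the children's generation into 3 shares of ₹288,000. Joaquin takes ₹288,000. The 2 shares of the deceased (Zofia and Uzoma) are combined into a pool of ₹576,000.
That pool (₹576,000) is divided at the grandchildren's generation equally among Uma, Wiremu, Liesel, and Csilla: ₹144,000 each.

Wiremu receives ₹144,000.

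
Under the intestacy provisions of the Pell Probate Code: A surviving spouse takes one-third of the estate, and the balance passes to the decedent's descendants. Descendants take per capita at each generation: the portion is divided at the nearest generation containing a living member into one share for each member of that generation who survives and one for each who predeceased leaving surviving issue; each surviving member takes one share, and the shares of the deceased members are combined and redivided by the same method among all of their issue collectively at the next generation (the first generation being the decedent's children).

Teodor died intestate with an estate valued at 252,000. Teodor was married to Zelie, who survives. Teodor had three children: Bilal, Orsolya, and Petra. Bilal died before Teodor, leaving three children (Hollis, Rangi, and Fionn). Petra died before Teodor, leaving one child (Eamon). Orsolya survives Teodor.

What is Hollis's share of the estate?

Zelie takes one-third of 252,000 = 84,000. The remaining 168,000 passes to the descendants.
The descendants' portion (168,000) is divided at the children's generation into 3 shares of 56,000. Orsolya takes 56,000. The 2 shares of the deceased (Bilal and Petra) are combined into a pool of 112,000.
That pool (112,000) is divided at the grandchildren's generation equally among Hollis, Rangi, Fionn, and Eamon: 28,000 each.

Hollis receives 28,000.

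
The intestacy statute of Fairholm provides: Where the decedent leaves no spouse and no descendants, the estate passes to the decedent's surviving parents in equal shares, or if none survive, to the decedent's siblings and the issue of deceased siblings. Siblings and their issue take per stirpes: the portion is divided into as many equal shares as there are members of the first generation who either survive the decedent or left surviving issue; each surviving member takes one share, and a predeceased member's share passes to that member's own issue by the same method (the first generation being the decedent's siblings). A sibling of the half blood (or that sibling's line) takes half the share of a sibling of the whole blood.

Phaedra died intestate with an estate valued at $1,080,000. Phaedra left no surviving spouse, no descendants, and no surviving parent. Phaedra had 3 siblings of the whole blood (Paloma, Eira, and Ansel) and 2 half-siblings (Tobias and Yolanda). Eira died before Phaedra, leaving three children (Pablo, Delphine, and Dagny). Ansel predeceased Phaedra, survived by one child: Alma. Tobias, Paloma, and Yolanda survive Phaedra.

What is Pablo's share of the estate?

Pablo receives $90,000.

The entire $1,080,000 passes to the siblings and their issue.
Counting each half-blood sibling's line as half a unit, there are 4 units in $1,080,000, so one unit is $270,000. Whole-blood lines (Paloma, Eira, and Ansel) take $270,000 each; half-blood lines (Tobias and Yolanda) take $135,000 each.
Eira's share ($270,000) is divided into 3 shares of $90,000: Pablo, Delphine, and Dagny each take $90,000.
Ansel's share ($270,000) passes entirely to Alma.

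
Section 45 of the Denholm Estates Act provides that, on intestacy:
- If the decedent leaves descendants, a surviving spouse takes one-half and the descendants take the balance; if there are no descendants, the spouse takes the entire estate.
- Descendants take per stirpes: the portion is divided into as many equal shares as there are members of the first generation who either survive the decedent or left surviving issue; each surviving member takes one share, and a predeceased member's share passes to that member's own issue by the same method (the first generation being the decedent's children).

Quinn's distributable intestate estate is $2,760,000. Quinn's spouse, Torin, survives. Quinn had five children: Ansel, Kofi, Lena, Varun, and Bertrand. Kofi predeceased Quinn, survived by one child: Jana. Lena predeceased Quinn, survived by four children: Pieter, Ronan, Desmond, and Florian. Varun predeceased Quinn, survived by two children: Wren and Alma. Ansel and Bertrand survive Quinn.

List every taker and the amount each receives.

Torin takes one-half of $2,760,000 = $1,380,000. The remaining $1,380,000 passes to the descendants.
The descendants' portion ($1,380,000) is divided into 5 shares of $276,000: Ansel and Bertrand each take $276,000; Kofi's $276,000 share passes to Kofi's issue; Lena's $276,000 share passes to Lena's issue; Varun's $276,000 share passes to Varun's issue.
Kofi's share ($276,000) passes entirely to Jana.
Lena's share ($276,000) is divided into 4 shares of $69,000: Pieter, Ronan, Desmond, and Florian each take $69,000.
Varun's share ($276,000) is divided into 2 shares of $138,000: Wren and Alma each take $138,000.

Torin: $1,380,000; Ansel: $276,000; Jana: $276,000; Pieter: $69,000; Ronan: $69,000; Desmond: $69,000; Florian: $69,000; Wren: $138,000; Alma: $138,000; Bertrand: $276,000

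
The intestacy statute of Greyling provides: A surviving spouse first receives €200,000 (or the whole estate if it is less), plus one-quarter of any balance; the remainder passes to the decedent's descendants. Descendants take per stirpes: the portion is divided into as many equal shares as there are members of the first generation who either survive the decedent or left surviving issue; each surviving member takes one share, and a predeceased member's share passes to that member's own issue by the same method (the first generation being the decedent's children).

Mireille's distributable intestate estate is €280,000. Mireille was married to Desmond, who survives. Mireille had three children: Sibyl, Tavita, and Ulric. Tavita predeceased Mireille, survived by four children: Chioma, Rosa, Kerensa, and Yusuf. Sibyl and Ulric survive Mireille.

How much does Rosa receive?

Rosa receives €5,000.

Desmond first takes €200,000, leaving a balance of €80,000. Desmond then takes one-quarter of the balance (€20,000), for a total of €220,000. The remaining €60,000 passes to the descendants.
The descendants' portion (€60,000) is divided into 3 shares of €20,000: Sibyl and Ulric each take €20,000; Tavita's €20,000 share passes to Tavita's issue.
Tavita's share (€20,000) is divided into 4 shares of €5,000: Chioma, Rosa, Kerensa, and Yusuf each take €5,000.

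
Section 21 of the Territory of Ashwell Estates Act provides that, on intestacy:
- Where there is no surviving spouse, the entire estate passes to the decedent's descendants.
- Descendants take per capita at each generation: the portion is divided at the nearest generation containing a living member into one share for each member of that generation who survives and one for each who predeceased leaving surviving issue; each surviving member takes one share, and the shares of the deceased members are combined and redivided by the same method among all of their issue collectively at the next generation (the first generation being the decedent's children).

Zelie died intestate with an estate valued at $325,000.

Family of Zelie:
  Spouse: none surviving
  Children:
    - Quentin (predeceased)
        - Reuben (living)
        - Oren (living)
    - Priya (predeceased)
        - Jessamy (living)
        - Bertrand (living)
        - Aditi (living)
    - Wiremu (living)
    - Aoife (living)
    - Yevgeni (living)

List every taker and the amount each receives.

The entire $325,000 passes to the descendants.
That amount ($325,000) is divided at the children's generation into 5 shares of $65,000. Wiremu, Aoife, and Yevgeni each take $65,000. The 2 shares of the deceased (Quentin and Priya) are combined into a pool of $130,000.
That pool ($130,000) is divided at the grandchildren's generation equally among Reuben, Oren, Jessamy, Bertrand, and Aditi: $26,000 each.

Reuben: $26,000; Oren: $26,000; Jessamy: $26,000; Bertrand: $26,000; Aditi: $26,000; Wiremu: $65,000; Aoife: $65,000; Yevgeni: $65,000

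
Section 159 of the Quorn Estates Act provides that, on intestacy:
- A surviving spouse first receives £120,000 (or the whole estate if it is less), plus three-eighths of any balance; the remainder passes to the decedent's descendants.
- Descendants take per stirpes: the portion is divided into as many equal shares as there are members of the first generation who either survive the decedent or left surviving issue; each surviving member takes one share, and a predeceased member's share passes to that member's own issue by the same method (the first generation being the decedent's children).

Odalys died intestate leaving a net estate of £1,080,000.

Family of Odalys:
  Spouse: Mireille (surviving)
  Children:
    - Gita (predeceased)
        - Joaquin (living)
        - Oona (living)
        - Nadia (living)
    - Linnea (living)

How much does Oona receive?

Oona receives £100,000.

Mireille first takes £120,000, leaving a balance of £960,000. Mireille then takes three-eighths of the balance (£360,000), for a total of £480,000. The remaining £600,000 passes to the descendants.
The descendants' portion (£600,000) is divided into 2 shares of £300,000: Linnea takes £300,000; Gita's £300,000 share passes to Gita's issue.
Gita's share (£300,000) is divided into 3 shares of £100,000: Joaquin, Oona, and Nadia each take £100,000.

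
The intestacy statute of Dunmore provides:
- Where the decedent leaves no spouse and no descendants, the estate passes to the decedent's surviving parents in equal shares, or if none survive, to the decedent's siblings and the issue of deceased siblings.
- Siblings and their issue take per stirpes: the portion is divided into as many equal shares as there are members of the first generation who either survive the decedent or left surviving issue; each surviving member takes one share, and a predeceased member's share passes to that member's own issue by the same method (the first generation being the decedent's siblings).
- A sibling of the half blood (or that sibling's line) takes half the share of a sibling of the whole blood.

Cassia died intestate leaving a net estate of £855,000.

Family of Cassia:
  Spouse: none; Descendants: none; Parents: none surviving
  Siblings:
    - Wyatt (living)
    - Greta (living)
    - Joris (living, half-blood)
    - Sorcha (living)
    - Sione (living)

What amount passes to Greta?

Greta receives £190,000.

The entire £855,000 passes to the siblings and their issue.
Counting each half-blood sibling's line as half a unit, there are 9/2 units in £855,000, so one unit is £190,000. Whole-blood lines (Wyatt, Greta, Sorcha, and Sione) take £190,000 each; half-blood lines (Joris) take £95,000 each.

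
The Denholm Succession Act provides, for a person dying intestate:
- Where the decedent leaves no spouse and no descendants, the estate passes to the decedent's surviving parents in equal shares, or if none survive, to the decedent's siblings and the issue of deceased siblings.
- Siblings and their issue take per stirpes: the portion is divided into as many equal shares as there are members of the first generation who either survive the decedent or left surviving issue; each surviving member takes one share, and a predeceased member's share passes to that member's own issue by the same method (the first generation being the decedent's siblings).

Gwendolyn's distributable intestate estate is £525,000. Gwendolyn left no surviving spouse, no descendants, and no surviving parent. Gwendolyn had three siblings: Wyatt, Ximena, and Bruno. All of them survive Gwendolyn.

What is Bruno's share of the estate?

Bruno receives £175,000.

The entire £525,000 passes to the siblings and their issue.
That amount (£525,000) is divided into 3 shares of £175,000: Wyatt, Ximena, and Bruno each take £175,000.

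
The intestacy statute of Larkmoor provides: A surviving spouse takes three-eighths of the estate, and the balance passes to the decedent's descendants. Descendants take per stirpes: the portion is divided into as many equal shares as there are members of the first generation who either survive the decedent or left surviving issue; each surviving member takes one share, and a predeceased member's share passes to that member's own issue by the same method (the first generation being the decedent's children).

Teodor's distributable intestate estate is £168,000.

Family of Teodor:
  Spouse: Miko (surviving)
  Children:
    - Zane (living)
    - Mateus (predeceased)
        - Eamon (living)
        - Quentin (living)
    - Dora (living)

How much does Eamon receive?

Eamon receives £17,500.

Miko takes three-eighths of £168,000 = £63,000. The remaining £105,000 passes to the descendants.
The descendants' portion (£105,000) is divided into 3 shares of £35,000: Zane and Dora each take £35,000; Mateus's £35,000 share passes to Mateus's issue.
Mateus's share (£35,000) is divided into 2 shares of £17,500: Eamon and Quentin each take £17,500.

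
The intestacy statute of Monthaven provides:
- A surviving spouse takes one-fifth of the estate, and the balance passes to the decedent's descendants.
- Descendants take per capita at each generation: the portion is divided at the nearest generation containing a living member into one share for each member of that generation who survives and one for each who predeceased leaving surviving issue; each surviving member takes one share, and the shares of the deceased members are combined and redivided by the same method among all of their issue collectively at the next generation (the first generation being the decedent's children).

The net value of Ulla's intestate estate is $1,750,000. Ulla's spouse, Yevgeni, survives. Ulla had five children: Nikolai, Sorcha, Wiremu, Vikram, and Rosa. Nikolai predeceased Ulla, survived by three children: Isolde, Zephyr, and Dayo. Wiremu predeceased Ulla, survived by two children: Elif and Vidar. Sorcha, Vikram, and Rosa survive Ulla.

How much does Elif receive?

Yevgeni takes one-fifth of $1,750,000 = $350,000. The remaining $1,400,000 passes to the descendants.
The descendants' portion ($1,400,000) is divided at the children's generation into 5 shares of $280,000. Sorcha, Vikram, and Rosa each take $280,000. The 2 shares of the deceased (Nikolai and Wiremu) are combined into a pool of $560,000.
That pool ($560,000) is divided at the grandchildren's generation equally among Isolde, Zephyr, Dayo, Elif, and Vidar: $112,000 each.

Elif receives $112,000.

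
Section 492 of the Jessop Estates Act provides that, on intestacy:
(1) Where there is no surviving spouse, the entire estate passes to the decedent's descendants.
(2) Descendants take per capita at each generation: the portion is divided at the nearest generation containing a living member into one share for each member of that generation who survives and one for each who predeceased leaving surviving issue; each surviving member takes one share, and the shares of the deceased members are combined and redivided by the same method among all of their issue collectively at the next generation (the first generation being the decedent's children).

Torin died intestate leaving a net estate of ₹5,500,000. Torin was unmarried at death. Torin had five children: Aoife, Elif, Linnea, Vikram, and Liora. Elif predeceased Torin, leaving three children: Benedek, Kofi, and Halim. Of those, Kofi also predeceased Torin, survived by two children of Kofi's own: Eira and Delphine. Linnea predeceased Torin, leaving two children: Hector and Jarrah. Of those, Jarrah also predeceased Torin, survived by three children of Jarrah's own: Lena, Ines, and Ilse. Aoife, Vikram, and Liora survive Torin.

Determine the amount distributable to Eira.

Eira receives ₹176,000.

The entire ₹5,500,000 passes to the descendants.
That amount (₹5,500,000) is divided at the children's generation into 5 shares of ₹1,100,000. Aoife, Vikram, and Liora each take ₹1,100,000. The 2 shares of the deceased (Elif and Linnea) are combined into a pool of ₹2,200,000.
That pool (₹2,200,000) is divided at the grandchildren's generation into 5 shares of ₹440,000. Benedek, Halim, and Hector each take ₹440,000. The 2 shares of the deceased (Kofi and Jarrah) are combined into a pool of ₹880,000.
That pool (₹880,000) is divided at the great-grandchildren's generation equally among Eira, Delphine, Lena, Ines, and Ilse: ₹176,000 each.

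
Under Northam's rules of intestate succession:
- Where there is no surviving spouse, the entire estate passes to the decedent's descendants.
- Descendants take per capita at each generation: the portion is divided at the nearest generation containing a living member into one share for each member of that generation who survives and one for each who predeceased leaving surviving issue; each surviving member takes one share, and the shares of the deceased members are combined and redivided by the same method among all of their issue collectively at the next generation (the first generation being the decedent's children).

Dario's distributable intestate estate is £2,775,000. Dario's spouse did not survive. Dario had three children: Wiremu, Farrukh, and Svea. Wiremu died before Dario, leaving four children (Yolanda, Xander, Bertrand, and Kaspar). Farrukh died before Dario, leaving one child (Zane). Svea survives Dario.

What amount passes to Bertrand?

The entire £2,775,000 passes to the descendants.
That amount (£2,775,000) is divided at the children's generation into 3 shares of £925,000. Svea takes £925,000. The 2 shares of the deceased (Wiremu and Farrukh) are combined into a pool of £1,850,000.
That pool (£1,850,000) is divided at the grandchildren's generation equally among Yolanda, Xander, Bertrand, Kaspar, and Zane: £370,000 each.

Bertrand receives £370,000.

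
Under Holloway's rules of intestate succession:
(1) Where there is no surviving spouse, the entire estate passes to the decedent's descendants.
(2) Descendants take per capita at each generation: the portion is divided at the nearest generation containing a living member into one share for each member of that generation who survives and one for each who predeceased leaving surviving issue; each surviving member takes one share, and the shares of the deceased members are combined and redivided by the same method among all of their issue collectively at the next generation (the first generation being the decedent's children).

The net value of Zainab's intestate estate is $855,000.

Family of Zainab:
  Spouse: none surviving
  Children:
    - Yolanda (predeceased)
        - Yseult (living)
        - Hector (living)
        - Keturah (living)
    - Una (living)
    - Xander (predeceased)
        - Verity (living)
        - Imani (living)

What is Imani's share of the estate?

The entire $855,000 passes to the descendants.
That amount ($855,000) is divided at the children's generation into 3 shares of $285,000. Una takes $285,000. The 2 shares of the deceased (Yolanda and Xander) are combined into a pool of $570,000.
That pool ($570,000) is divided at the grandchildren's generation equally among Yseult, Hector, Keturah, Verity, and Imani: $114,000 each.

Imani receives $114,000.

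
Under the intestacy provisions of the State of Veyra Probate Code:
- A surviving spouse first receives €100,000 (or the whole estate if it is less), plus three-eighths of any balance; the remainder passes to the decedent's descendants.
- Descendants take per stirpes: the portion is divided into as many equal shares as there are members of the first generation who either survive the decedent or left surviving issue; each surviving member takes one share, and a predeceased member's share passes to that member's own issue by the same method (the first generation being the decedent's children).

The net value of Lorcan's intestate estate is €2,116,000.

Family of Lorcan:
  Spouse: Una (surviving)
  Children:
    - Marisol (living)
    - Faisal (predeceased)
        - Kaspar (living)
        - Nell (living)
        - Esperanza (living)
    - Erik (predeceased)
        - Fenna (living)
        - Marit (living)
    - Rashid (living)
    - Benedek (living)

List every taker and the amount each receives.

Una first takes €100,000, leaving a balance of €2,016,000. Una then takes three-eighths of the balance (€756,000), for a total of €856,000. The remaining €1,260,000 passes to the descendants.
The descendants' portion (€1,260,000) is divided into 5 shares of €252,000: Marisol, Rashid, and Benedek each take €252,000; Faisal's €252,000 share passes to Faisal's issue; Erik's €252,000 share passes to Erik's issue.
Faisal's share (€252,000) is divided into 3 shares of €84,000: Kaspar, Nell, and Esperanza each take €84,000.
Erik's share (€252,000) is divided into 2 shares of €126,000: Fenna and Marit each take €126,000.

Una: €856,000; Marisol: €252,000; Kaspar: €84,000; Nell: €84,000; Esperanza: €84,000; Fenna: €126,000; Marit: €126,000; Rashid: €252,000; Benedek: €252,000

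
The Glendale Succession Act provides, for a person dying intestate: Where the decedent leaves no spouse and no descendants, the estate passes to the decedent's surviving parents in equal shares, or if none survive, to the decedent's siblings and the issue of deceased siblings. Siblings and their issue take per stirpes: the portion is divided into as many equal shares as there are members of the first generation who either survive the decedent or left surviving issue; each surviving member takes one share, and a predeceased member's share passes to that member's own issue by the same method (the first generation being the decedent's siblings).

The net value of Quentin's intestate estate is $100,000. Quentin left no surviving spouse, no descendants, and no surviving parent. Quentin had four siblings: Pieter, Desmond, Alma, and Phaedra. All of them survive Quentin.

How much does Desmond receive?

Desmond receives $25,000.

The entire $100,000 passes to the siblings and their issue.
That amount ($100,000) is divided into 4 shares of $25,000: Pieter, Desmond, Alma, and Phaedra each take $25,000.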